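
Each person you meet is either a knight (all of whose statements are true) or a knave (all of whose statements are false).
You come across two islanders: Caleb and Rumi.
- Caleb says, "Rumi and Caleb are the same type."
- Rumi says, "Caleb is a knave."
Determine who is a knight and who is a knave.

Caleb is a knave, so "Rumi and Caleb are the same type" must be False — and it is.
Rumi is a knight, so "Caleb is a knave" must be true — and it is.

Caleb is a knave and Rumi is a knight.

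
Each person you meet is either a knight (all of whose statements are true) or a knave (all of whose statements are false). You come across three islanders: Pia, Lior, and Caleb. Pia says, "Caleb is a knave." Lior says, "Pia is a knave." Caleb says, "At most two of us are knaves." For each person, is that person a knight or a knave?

Suppose Pia is a knight. Then Pia's statement "Caleb is a knave" would have to be true. Checking the 4 ways to assign the others, none is consistent with every speaker.
(For instance, with Lior=knight, Caleb=knight, Pia's claim "Caleb is a knave" comes out false where it would need to be true.)
So Pia must be a knave, making "Caleb is a knave" false. Taking Pia=knave, Lior=knight, Caleb=knight, each remaining statement checks out:
  Lior (knight): "Pia is a knave" — true. ✓
  Caleb (knight): "at most two of us are knaves" — true. ✓
This is the unique consistent assignment.

Knights: Lior and Caleb. Knaves: Pia.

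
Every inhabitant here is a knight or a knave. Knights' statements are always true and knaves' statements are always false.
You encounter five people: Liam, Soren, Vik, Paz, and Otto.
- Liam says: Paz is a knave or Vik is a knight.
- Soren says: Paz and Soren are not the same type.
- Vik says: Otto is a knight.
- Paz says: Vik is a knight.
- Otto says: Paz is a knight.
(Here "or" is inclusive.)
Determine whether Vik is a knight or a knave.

Vik is a knave.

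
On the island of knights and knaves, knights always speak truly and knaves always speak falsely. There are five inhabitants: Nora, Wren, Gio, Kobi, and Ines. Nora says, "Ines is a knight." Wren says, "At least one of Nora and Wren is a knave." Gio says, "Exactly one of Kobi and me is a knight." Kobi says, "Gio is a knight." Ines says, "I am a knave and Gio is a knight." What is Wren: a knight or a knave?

Wren is a knight.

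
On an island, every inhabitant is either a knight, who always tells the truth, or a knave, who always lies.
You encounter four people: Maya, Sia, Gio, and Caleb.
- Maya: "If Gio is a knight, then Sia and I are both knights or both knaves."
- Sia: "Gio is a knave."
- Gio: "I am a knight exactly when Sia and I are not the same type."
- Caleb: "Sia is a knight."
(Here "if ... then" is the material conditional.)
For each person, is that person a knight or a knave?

Maya is a knight, Sia is a knight, Gio is a knave, and Caleb is a knight.

Maya is a knight, so "if Gio is a knight, then Sia and I are both knights or both knaves" must be true — and it is.
Sia (knight): "Gio is a knave" — true. ✓
Gio (knave): "I am a knight exactly when Sia and I are not the same type" — False. ✓
Caleb is a knight; "Sia is a knight" is true, as required.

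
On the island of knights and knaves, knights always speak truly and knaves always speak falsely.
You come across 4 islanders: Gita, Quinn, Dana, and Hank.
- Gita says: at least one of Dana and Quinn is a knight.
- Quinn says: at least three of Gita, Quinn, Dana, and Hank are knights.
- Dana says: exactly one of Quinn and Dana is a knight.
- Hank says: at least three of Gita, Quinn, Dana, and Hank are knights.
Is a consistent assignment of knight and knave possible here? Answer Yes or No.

One consistent assignment: Gita=knight, Quinn=knave, Dana=knight, Hank=knave.

Yes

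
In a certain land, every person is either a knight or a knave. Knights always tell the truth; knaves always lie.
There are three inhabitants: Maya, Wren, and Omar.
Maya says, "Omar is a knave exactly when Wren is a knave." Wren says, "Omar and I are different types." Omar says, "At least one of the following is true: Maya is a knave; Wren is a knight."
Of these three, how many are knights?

1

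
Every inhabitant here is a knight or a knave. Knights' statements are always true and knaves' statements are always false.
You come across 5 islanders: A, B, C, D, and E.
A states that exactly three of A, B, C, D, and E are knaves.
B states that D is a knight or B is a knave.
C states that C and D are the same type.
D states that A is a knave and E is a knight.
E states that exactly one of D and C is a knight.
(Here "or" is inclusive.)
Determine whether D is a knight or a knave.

D is a knight.

Consistent assignments: {A=knave, B=knight, C=knave, D=knight, E=knight}
In every consistent assignment, D is a knight.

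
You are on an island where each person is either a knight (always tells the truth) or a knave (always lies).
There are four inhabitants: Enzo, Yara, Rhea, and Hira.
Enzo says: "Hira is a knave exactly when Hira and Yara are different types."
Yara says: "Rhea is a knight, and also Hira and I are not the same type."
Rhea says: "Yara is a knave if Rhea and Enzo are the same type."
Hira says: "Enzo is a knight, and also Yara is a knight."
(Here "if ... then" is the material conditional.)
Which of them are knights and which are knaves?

Knights: Rhea. Knaves: Enzo, Yara, and Hira.

Enzo is a knave; "Hira is a knave exactly when Hira and Yara are different types" is false, as required.
Yara is a knave; "Rhea is a knight, and also Hira and I are not the same type" is false, as required.
As a knight, Rhea's statement "Yara is a knave if Rhea and Enzo are the same type" should be true; it is.
Hira is a knave, and the claim "Enzo is a knight, and also Yara is a knight" is indeed false.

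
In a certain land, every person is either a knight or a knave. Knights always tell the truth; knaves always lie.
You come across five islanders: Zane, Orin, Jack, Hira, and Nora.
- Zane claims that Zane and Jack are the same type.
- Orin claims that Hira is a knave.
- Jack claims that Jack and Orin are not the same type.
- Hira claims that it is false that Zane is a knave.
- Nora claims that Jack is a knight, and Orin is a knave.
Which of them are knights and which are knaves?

Zane is a knight, and the claim "Zane and Jack are the same type" is indeed True.
Orin is a knave, so "Hira is a knave" must be False — and it is.
Jack (knight): "Jack and Orin are not the same type" — True. ✓
Hira is a knight, so "it is false that Zane is a knave" must be True — and it is.
As a knight, Nora's statement "Jack is a knight, and Orin is a knave" should be True; it is.

Knights: Zane, Jack, Hira, and Nora. Knaves: Orin.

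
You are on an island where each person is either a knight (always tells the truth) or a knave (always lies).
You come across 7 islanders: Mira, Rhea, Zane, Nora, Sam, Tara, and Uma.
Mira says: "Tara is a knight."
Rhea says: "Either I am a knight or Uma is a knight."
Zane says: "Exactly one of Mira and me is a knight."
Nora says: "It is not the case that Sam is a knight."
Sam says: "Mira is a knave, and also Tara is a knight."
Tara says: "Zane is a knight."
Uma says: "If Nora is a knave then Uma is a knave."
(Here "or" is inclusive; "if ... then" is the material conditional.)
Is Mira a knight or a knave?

Mira is a knave.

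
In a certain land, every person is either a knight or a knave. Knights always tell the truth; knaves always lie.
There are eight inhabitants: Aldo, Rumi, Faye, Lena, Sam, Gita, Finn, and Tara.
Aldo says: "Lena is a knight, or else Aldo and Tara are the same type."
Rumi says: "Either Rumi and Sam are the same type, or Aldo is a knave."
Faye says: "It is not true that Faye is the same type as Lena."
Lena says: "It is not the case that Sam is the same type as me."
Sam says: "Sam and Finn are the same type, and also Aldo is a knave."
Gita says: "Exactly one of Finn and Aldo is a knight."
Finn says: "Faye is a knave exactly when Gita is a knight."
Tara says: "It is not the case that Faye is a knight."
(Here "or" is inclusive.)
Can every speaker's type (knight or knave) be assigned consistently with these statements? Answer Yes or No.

Yes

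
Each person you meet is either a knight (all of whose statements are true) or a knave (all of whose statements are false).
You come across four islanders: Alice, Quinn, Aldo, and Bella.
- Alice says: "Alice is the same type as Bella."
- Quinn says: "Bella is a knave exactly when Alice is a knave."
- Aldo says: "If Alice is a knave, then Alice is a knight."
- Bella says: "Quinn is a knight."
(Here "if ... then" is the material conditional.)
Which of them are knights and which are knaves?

Knights: Alice, Quinn, Aldo, and Bella. Knaves: none.

Suppose Alice is a knave. Then Alice's statement "Alice is the same type as Bella" would have to be false. Checking the 8 ways to assign the others, none is consistent with every speaker.
(For instance, with Quinn=knight, Aldo=knight, Bella=knight, Quinn's claim "Bella is a knave exactly when Alice is a knave" comes out false where it would need to be true.)
So Alice must be a knight, making "Alice is the same type as Bella" true. Taking Alice=knight, Quinn=knight, Aldo=knight, Bella=knight, each remaining statement checks out:
  Quinn (knight): "Bella is a knave exactly when Alice is a knave" — true. ✓
  Aldo (knight): "if Alice is a knave, then Alice is a knight" — true. ✓
  Bella (knight): "Quinn is a knight" — true. ✓
This is the unique consistent assignment.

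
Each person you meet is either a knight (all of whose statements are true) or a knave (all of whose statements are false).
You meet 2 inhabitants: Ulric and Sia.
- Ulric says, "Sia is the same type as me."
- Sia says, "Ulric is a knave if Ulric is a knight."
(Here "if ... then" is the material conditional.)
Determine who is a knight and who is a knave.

Ulric is a knave and Sia is a knight.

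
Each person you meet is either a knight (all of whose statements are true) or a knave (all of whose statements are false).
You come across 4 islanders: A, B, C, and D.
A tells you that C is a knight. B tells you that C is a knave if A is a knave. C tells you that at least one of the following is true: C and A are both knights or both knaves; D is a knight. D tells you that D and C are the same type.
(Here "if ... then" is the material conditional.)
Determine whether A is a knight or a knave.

A is a knight.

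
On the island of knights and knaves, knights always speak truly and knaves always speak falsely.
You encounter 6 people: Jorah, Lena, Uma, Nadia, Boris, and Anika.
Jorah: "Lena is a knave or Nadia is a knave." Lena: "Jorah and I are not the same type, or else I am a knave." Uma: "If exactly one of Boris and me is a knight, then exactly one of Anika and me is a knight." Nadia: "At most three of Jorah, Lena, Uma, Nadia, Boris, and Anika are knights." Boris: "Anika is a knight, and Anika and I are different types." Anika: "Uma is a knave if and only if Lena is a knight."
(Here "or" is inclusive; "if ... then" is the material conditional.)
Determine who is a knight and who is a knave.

Knights: Lena, Uma, and Nadia. Knaves: Jorah, Boris, and Anika.

As a knave, Jorah's statement "Lena is a knave or Nadia is a knave" should be false; it is.
Lena is a knight; "Jorah and I are not the same type, or else I am a knave" is true, as required.
As a knight, Uma's statement "if exactly one of Boris and me is a knight, then exactly one of Anika and me is a knight" should be true; it is.
Nadia is a knight; "at most three of Jorah, Lena, Uma, Nadia, Boris, and Anika are knights" is true, as required.
As a knave, Boris's statement "Anika is a knight, and Anika and I are different types" should be false; it is.
As a knave, Anika's statement "Uma is a knave if and only if Lena is a knight" should be false; it is.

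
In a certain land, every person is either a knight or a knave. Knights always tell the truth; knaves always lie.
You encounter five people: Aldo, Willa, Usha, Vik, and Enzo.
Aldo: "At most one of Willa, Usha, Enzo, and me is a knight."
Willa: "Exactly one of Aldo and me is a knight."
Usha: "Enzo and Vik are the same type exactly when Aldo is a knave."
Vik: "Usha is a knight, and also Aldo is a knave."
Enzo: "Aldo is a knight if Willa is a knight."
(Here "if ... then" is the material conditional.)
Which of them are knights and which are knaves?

Since Aldo is a knave, "at most one of Willa, Usha, Enzo, and me is a knight" needs to be false, which holds.
As a knave, Willa's statement "exactly one of Aldo and me is a knight" should be false; it is.
Usha is a knight; "Enzo and Vik are the same type exactly when Aldo is a knave" is true, as required.
As a knight, Vik's statement "Usha is a knight, and also Aldo is a knave" should be true; it is.
Since Enzo is a knight, "Aldo is a knight if Willa is a knight" needs to be true, which holds.

Knights: Usha, Vik, and Enzo. Knaves: Aldo and Willa.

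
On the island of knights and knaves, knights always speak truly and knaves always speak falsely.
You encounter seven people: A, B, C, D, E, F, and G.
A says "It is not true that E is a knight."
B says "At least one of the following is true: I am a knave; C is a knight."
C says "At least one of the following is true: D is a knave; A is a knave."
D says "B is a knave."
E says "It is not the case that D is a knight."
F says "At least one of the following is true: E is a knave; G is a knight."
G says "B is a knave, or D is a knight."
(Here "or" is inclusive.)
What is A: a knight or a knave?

A is a knave.

Consistent assignments: {A=knave, B=knight, C=knight, D=knave, E=knight, F=knave, G=knave}
In every consistent assignment, A is a knave.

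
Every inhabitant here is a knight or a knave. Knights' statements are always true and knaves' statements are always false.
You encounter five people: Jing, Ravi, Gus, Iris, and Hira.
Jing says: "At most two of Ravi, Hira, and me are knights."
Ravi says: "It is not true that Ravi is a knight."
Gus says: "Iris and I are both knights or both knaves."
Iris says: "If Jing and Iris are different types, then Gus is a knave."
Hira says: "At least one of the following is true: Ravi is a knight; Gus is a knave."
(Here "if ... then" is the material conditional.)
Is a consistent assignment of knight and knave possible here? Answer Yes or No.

No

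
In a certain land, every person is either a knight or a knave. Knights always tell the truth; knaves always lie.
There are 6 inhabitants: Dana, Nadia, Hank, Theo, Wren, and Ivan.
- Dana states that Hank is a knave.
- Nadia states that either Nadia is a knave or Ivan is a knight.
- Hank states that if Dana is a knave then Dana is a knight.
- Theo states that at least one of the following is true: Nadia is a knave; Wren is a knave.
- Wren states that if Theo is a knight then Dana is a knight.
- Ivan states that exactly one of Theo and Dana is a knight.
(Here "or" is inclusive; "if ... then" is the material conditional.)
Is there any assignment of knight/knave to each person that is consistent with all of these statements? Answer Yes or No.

Checking all 64 assignments, each has at least one speaker whose statement's truth value contradicts their type.

No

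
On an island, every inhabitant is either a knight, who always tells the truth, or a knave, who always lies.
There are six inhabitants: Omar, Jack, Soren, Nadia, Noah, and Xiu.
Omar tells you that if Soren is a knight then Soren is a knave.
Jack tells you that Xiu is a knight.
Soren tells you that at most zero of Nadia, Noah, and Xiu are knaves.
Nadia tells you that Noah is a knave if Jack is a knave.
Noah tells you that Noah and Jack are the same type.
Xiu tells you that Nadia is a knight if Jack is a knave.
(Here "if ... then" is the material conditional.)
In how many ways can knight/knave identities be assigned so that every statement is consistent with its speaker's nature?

2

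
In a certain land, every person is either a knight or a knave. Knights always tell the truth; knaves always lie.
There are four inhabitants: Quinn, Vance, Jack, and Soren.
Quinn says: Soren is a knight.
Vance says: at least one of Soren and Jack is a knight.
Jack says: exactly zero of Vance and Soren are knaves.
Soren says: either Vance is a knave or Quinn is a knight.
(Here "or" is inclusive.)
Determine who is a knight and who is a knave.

Quinn (knight): "Soren is a knight" — true. ✓
Vance is a knight, and the claim "at least one of Soren and Jack is a knight" is indeed true.
Jack is a knight, so "exactly zero of Vance and Soren are knaves" must be true — and it is.
Soren is a knight; "either Vance is a knave or Quinn is a knight" is true, as required.

Quinn is a knight, Vance is a knight, Jack is a knight, and Soren is a knight.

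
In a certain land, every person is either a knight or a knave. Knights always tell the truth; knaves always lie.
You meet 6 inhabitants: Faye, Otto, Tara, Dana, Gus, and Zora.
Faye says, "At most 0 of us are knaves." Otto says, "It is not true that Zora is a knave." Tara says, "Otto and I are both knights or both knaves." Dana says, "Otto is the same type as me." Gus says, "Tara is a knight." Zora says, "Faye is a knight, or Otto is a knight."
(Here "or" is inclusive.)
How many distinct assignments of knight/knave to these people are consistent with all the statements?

5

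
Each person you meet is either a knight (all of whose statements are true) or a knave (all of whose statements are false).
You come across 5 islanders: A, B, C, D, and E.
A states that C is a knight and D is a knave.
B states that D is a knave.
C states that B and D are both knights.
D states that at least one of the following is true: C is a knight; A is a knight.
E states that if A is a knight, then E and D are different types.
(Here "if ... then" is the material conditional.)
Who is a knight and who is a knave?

Suppose A is a knight. Then A's statement "C is a knight and D is a knave" would have to be true. Checking the 16 ways to assign the others, none is consistent with every speaker.
(For instance, with B=knight, C=knave, D=knave, E=knight, A's claim "C is a knight and D is a knave" comes out false where it would need to be true.)
So A must be a knave, making "C is a knight and D is a knave" false. Taking A=knave, B=knight, C=knave, D=knave, E=knight, each remaining statement checks out:
  B (knight): "D is a knave" — true. ✓
  C (knave): "B and D are both knights" — false. ✓
  D (knave): "at least one of the following is true: C is a knight; A is a knight" — false. ✓
  E (knight): "if A is a knight, then E and D are different types" — true. ✓
This is the unique consistent assignment.

A is a knave, B is a knight, C is a knave, D is a knave, and E is a knight.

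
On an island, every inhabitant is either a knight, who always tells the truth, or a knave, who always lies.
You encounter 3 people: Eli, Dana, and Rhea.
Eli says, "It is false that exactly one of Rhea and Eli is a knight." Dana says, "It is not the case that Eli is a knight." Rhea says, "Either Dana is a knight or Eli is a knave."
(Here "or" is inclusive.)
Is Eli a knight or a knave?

Eli is a knave.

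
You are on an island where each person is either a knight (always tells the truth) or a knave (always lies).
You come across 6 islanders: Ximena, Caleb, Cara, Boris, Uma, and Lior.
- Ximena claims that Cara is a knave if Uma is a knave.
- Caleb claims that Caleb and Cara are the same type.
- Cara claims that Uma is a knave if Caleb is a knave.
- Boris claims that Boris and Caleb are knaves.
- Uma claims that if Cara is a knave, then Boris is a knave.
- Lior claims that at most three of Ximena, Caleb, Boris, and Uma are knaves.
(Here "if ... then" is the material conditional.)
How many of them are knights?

5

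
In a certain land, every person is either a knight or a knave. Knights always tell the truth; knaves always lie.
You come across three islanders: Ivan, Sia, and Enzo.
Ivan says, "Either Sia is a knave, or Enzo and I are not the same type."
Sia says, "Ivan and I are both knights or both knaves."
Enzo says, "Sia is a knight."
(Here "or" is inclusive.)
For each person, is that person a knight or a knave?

Suppose Ivan is a knave. Then Ivan's statement "either Sia is a knave, or Enzo and I are not the same type" would have to be false. Checking the 4 ways to assign the others, none is consistent with every speaker.
(For instance, with Sia=knave, Enzo=knave, Ivan's claim "either Sia is a knave, or Enzo and I are not the same type" comes out true where it would need to be false.)
So Ivan must be a knight, making "either Sia is a knave, or Enzo and I are not the same type" true. Taking Ivan=knight, Sia=knave, Enzo=knave, each remaining statement checks out:
  Sia (knave): "Ivan and I are both knights or both knaves" — false. ✓
  Enzo (knave): "Sia is a knight" — false. ✓
This is the unique consistent assignment.

Ivan is a knight, Sia is a knave, and Enzo is a knave.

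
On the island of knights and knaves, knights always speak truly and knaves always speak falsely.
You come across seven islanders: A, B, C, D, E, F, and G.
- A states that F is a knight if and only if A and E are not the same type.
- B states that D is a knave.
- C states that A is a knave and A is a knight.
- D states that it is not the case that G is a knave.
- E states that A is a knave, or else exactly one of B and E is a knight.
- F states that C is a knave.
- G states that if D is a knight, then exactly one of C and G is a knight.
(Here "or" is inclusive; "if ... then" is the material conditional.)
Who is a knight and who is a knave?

A is a knight, and the claim "F is a knight if and only if A and E are not the same type" is indeed true.
B (knave): "D is a knave" — False. ✓
As a knave, C's statement "A is a knave and A is a knight" should be False; it is.
D (knight): "it is not the case that G is a knave" — true. ✓
Since E is a knave, "A is a knave, or else exactly one of B and E is a knight" needs to be False, which holds.
Since F is a knight, "C is a knave" needs to be true, which holds.
G is a knight, and the claim "if D is a knight, then exactly one of C and G is a knight" is indeed true.

A is a knight, B is a knave, C is a knave, D is a knight, E is a knave, F is a knight, and G is a knight.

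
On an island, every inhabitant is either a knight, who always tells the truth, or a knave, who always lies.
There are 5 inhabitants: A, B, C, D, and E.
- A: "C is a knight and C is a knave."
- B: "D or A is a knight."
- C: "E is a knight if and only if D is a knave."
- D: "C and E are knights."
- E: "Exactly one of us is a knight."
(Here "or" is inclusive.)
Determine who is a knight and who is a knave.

A is a knave, B is a knave, C is a knave, D is a knave, and E is a knave.

As a knave, A's statement "C is a knight and C is a knave" should be False; it is.
B is a knave, so "D or A is a knight" must be False — and it is.
Since C is a knave, "E is a knight if and only if D is a knave" needs to be False, which holds.
As a knave, D's statement "C and E are knights" should be False; it is.
Since E is a knave, "exactly one of us is a knight" needs to be False, which holds.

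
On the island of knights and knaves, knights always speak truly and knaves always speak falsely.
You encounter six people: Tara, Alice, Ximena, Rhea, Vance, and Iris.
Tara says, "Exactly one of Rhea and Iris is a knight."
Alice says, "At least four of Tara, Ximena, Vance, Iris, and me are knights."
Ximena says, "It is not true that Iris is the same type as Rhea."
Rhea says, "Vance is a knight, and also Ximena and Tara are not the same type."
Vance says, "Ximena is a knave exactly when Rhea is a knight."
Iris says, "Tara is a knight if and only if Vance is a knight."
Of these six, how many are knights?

5

The unique consistent assignment is Tara=knight, Alice=knight, Ximena=knight, Rhea=knave, Vance=knight, Iris=knight.
That has 5 knights.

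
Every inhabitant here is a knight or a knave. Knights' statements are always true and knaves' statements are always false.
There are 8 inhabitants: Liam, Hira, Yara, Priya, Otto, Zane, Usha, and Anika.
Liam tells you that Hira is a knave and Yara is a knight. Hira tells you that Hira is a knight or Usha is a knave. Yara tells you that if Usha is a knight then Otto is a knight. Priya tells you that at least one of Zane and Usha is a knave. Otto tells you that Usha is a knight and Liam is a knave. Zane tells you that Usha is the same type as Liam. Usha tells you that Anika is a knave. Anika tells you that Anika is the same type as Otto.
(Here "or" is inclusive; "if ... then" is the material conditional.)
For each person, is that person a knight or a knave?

Liam is a knave; "Hira is a knave and Yara is a knight" is False, as required.
Hira is a knight; "Hira is a knight or Usha is a knave" is True, as required.
Yara (knight): "if Usha is a knight then Otto is a knight" — True. ✓
Priya is a knight; "at least one of Zane and Usha is a knave" is True, as required.
Otto is a knight; "Usha is a knight and Liam is a knave" is True, as required.
Zane (knave): "Usha is the same type as Liam" — False. ✓
As a knight, Usha's statement "Anika is a knave" should be True; it is.
Since Anika is a knave, "Anika is the same type as Otto" needs to be False, which holds.

Liam is a knave, Hira is a knight, Yara is a knight, Priya is a knight, Otto is a knight, Zane is a knave, Usha is a knight, and Anika is a knave.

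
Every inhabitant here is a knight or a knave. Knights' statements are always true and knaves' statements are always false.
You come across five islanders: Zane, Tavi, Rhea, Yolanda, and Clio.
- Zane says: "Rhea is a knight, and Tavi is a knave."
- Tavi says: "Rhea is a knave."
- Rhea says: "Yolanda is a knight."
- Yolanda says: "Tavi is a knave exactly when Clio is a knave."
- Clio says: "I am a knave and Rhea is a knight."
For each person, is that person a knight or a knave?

Zane is a knave, Tavi is a knight, Rhea is a knave, Yolanda is a knave, and Clio is a knave.

Zane (knave): "Rhea is a knight, and Tavi is a knave" — False. ✓
Tavi is a knight; "Rhea is a knave" is True, as required.
Since Rhea is a knave, "Yolanda is a knight" needs to be False, which holds.
Yolanda is a knave, and the claim "Tavi is a knave exactly when Clio is a knave" is indeed False.
Clio is a knave; "I am a knave and Rhea is a knight" is False, as required.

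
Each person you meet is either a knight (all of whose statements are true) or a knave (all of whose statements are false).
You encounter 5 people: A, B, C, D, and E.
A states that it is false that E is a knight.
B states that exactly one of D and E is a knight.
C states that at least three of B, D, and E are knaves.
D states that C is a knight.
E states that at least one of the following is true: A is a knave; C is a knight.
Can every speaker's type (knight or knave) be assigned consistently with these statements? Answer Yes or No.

Yes

One consistent assignment: A=knave, B=knight, C=knave, D=knave, E=knight.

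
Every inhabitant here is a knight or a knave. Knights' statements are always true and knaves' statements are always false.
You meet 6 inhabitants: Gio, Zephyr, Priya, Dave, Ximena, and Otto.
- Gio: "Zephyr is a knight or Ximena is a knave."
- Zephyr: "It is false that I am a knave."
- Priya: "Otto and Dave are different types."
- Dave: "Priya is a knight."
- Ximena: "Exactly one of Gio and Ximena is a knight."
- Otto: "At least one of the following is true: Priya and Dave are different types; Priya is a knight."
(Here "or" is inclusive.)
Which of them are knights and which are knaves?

Knights: Ximena. Knaves: Gio, Zephyr, Priya, Dave, and Otto.

Gio (knave): "Zephyr is a knight or Ximena is a knave" — False. ✓
Zephyr is a knave, so "it is false that I am a knave" must be False — and it is.
Since Priya is a knave, "Otto and Dave are different types" needs to be False, which holds.
Dave is a knave; "Priya is a knight" is False, as required.
Ximena is a knight, so "exactly one of Gio and Ximena is a knight" must be true — and it is.
Otto is a knave; "at least one of the following is true: Priya and Dave are different types; Priya is a knight" is False, as required.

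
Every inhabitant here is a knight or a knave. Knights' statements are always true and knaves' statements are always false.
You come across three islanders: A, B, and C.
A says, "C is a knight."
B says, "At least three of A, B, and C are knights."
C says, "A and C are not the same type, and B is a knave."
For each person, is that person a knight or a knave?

A is a knave, B is a knave, and C is a knave.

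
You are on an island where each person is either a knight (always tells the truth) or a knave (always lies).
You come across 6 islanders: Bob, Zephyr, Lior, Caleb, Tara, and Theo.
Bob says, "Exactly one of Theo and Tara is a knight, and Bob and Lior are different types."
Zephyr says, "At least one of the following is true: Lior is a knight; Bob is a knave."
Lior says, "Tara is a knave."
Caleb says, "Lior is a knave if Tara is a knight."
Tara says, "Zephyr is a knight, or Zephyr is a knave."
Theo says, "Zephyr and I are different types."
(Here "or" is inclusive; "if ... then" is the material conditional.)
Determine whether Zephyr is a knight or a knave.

Consistent assignments: {Bob=knight, Zephyr=knave, Lior=knave, Caleb=knight, Tara=knight, Theo=knave}
In every consistent assignment, Zephyr is a knave.

Zephyr is a knave.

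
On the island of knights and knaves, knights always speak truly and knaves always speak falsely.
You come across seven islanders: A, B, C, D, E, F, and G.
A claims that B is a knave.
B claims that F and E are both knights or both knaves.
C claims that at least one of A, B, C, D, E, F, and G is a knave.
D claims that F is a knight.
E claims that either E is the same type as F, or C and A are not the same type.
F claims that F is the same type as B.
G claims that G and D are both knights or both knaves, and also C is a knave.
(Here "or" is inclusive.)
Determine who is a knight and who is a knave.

Knights: B, C, D, E, and F. Knaves: A and G.

Since A is a knave, "B is a knave" needs to be false, which holds.
B (knight): "F and E are both knights or both knaves" — True. ✓
C is a knight, and the claim "at least one of A, B, C, D, E, F, and G is a knave" is indeed True.
D (knight): "F is a knight" — True. ✓
E is a knight; "either E is the same type as F, or C and A are not the same type" is True, as required.
F is a knight, and the claim "F is the same type as B" is indeed True.
G is a knave; "G and D are both knights or both knaves, and also C is a knave" is false, as required.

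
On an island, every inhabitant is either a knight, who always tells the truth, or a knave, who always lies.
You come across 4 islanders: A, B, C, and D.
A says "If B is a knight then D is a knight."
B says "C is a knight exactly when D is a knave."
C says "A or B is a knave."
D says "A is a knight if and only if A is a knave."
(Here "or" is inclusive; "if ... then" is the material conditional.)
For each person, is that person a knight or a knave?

A is a knave, B is a knight, C is a knight, and D is a knave.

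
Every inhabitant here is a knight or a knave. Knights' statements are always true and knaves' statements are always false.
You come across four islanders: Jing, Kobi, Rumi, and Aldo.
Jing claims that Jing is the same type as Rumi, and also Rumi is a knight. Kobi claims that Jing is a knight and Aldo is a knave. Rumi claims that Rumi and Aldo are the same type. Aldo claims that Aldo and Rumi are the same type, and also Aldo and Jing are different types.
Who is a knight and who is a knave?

Jing is a knave, Kobi is a knave, Rumi is a knight, and Aldo is a knight.

Jing (knave): "Jing is the same type as Rumi, and also Rumi is a knight" — false. ✓
Kobi is a knave, so "Jing is a knight and Aldo is a knave" must be false — and it is.
Rumi is a knight, so "Rumi and Aldo are the same type" must be true — and it is.
Aldo is a knight, and the claim "Aldo and Rumi are the same type, and also Aldo and Jing are different types" is indeed true.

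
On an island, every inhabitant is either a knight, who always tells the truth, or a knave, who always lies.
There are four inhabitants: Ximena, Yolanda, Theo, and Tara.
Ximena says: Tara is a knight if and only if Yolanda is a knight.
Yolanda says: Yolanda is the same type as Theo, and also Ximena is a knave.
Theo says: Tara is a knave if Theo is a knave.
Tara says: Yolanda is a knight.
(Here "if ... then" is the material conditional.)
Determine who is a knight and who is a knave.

Suppose Ximena is a knave. Then Ximena's statement "Tara is a knight if and only if Yolanda is a knight" would have to be false. Checking the 8 ways to assign the others, none is consistent with every speaker.
(For instance, with Yolanda=knave, Theo=knight, Tara=knave, Ximena's claim "Tara is a knight if and only if Yolanda is a knight" comes out true where it would need to be false.)
So Ximena must be a knight, making "Tara is a knight if and only if Yolanda is a knight" true. Taking Ximena=knight, Yolanda=knave, Theo=knight, Tara=knave, each remaining statement checks out:
  Yolanda (knave): "Yolanda is the same type as Theo, and also Ximena is a knave" — false. ✓
  Theo (knight): "Tara is a knave if Theo is a knave" — true. ✓
  Tara (knave): "Yolanda is a knight" — false. ✓
This is the unique consistent assignment.

Ximena is a knight, Yolanda is a knave, Theo is a knight, and Tara is a knave.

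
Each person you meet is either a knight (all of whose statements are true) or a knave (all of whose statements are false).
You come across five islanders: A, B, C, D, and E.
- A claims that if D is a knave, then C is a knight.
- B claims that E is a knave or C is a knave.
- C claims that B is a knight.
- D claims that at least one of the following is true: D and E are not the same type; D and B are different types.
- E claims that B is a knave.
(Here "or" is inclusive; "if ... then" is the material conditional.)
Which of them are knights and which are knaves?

Knights: A, B, C, and D. Knaves: E.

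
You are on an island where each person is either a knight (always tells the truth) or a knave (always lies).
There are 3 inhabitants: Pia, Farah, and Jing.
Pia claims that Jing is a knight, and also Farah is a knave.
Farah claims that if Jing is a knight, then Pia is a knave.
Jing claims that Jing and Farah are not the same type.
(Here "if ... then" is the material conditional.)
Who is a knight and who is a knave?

Knights: Pia and Jing. Knaves: Farah.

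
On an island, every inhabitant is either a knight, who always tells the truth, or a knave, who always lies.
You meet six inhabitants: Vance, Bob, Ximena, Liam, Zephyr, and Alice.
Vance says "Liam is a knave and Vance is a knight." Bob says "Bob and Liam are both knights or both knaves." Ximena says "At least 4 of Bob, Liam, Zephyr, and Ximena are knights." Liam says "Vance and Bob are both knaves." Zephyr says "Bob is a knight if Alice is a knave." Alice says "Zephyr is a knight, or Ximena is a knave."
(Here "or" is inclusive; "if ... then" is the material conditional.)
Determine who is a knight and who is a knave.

Knights: Liam, Zephyr, and Alice. Knaves: Vance, Bob, and Ximena.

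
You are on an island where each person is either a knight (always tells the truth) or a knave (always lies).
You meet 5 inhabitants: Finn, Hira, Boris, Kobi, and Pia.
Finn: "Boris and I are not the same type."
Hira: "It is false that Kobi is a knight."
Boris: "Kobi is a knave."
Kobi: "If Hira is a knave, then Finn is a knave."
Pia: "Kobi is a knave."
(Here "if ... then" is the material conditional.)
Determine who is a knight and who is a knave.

Suppose Finn is a knight. Then Finn's statement "Boris and I are not the same type" would have to be true. Checking the 16 ways to assign the others, none is consistent with every speaker.
(For instance, with Hira=knave, Boris=knave, Kobi=knight, Pia=knave, Kobi's claim "if Hira is a knave, then Finn is a knave" comes out false where it would need to be true.)
So Finn must be a knave, making "Boris and I are not the same type" false. Taking Finn=knave, Hira=knave, Boris=knave, Kobi=knight, Pia=knave, each remaining statement checks out:
  Hira (knave): "it is false that Kobi is a knight" — false. ✓
  Boris (knave): "Kobi is a knave" — false. ✓
  Kobi (knight): "if Hira is a knave, then Finn is a knave" — true. ✓
  Pia (knave): "Kobi is a knave" — false. ✓
This is the unique consistent assignment.

Finn is a knave, Hira is a knave, Boris is a knave, Kobi is a knight, and Pia is a knave.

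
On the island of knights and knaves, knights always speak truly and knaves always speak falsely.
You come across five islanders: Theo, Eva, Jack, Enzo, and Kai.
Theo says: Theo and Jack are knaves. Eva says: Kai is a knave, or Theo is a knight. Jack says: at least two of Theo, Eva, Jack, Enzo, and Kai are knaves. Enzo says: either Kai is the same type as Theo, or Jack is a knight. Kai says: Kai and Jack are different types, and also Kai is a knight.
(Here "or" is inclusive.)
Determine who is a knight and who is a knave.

Theo is a knave, Eva is a knight, Jack is a knight, Enzo is a knight, and Kai is a knave.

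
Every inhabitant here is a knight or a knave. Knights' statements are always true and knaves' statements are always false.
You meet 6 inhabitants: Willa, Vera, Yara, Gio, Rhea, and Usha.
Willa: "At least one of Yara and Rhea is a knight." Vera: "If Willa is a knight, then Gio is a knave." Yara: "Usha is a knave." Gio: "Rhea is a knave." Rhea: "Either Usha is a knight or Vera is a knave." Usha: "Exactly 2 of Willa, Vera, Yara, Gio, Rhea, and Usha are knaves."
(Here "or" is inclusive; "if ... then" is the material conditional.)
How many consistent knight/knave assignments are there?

1

Consistent assignments:
  Willa=knight, Vera=knight, Yara=knave, Gio=knave, Rhea=knight, Usha=knight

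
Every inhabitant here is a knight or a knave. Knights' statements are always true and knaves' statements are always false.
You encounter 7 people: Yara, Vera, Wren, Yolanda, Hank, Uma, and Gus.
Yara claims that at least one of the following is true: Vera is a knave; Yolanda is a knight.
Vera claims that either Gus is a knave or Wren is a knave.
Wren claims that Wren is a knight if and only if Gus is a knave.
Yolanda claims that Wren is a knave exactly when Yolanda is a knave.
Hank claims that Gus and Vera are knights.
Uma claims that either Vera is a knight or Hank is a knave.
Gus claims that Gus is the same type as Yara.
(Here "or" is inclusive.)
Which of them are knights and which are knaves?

Yara is a knight, Vera is a knight, Wren is a knight, Yolanda is a knight, Hank is a knave, Uma is a knight, and Gus is a knave.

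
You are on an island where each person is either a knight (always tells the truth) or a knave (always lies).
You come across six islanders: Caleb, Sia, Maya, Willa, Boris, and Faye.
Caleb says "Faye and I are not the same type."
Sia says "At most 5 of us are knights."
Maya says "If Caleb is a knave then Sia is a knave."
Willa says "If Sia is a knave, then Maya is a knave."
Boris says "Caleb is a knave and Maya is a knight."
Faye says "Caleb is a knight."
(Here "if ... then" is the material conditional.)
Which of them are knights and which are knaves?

Caleb is a knave, Sia is a knight, Maya is a knave, Willa is a knight, Boris is a knave, and Faye is a knave.

Caleb is a knave, so "Faye and I are not the same type" must be False — and it is.
As a knight, Sia's statement "at most 5 of us are knights" should be True; it is.
Maya (knave): "if Caleb is a knave then Sia is a knave" — False. ✓
Since Willa is a knight, "if Sia is a knave, then Maya is a knave" needs to be True, which holds.
Boris is a knave, so "Caleb is a knave and Maya is a knight" must be False — and it is.
Faye (knave): "Caleb is a knight" — False. ✓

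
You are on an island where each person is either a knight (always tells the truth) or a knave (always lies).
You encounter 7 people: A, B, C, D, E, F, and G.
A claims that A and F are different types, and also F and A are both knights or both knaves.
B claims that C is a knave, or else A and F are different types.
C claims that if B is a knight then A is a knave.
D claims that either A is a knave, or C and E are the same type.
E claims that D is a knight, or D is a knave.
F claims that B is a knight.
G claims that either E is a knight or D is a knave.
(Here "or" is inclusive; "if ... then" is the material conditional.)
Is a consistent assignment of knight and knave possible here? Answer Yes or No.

Yes

One consistent assignment: A=knave, B=knight, C=knight, D=knight, E=knight, F=knight, G=knight.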